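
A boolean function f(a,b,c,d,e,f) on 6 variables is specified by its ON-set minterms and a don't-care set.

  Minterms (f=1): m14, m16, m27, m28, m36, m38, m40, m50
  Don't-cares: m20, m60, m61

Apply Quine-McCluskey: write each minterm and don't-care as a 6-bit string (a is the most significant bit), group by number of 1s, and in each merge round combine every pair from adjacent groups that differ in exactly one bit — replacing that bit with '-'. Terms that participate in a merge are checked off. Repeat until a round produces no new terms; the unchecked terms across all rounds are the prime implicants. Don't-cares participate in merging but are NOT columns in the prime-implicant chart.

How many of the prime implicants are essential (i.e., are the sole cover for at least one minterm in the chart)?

6

[col 0] 001110, 010000*, 010100*, 011011, 011100*, 100100*, 100110*, 101000, 110010, 111100*, 111101*
[col 1] -11100, 01-100, 010-00, 1001-0, 11110-
Prime implicants: -11100, 001110, 01-100, 010-00, 011011, 1001-0, 101000, 110010, 11110-
PI chart (minterm → PIs covering it):
  14 | 001110  (sole → essential)
  16 | 010-00  (sole → essential)
  27 | 011011  (sole → essential)
  28 | -11100,01-100
  36 | 1001-0  (sole → essential)
  38 | 1001-0  (sole → essential)
  40 | 101000  (sole → essential)
  50 | 110010  (sole → essential)
Essential prime implicants: 001110, 010-00, 011011, 1001-0, 101000, 110010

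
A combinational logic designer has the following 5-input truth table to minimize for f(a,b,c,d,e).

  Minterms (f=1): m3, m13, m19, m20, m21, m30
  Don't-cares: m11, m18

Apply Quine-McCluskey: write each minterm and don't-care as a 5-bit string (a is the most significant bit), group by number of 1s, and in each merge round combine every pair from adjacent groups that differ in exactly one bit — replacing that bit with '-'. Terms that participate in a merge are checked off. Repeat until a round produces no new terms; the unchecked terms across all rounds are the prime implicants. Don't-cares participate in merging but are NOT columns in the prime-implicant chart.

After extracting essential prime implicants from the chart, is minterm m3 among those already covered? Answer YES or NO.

NO

size-2^0 implicants → 00011(✓)  01011(✓)  01101  10010(✓)  10011(✓)  10100(✓)  10101(✓)  11110
size-2^1 implicants → -0011  0-011  1001-  1010-
Unchecked terms (primes): -0011, 0-011, 01101, 1001-, 1010-, 11110
Minterm coverage:
  m3 ⊆ -0011,0-011
  m13 ⊆ 01101 [E]
  m19 ⊆ -0011,1001-
  m20 ⊆ 1010- [E]
  m21 ⊆ 1010- [E]
  m30 ⊆ 11110 [E]
E = {01101, 1010-, 11110}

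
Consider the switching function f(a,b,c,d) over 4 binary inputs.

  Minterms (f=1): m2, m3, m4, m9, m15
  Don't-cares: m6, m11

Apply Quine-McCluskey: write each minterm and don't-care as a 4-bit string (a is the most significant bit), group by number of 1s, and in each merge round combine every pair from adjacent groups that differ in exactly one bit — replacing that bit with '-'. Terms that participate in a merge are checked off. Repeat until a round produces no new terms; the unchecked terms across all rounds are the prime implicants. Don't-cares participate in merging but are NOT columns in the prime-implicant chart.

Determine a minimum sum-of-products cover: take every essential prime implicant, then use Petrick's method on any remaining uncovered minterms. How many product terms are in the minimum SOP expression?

4

size-2^0 implicants → 0010(✓)  0011(✓)  0100(✓)  0110(✓)  1001(✓)  1011(✓)  1111(✓)
size-2^1 implicants → -011  0-10  001-  01-0  1-11  10-1
Unchecked terms (primes): -011, 0-10, 001-, 01-0, 1-11, 10-1
Minterm coverage:
  m2 ⊆ 0-10,001-
  m3 ⊆ -011,001-
  m4 ⊆ 01-0 [E]
  m9 ⊆ 10-1 [E]
  m15 ⊆ 1-11 [E]
E = {01-0, 1-11, 10-1}
Petrick residual → 001-
Cover = a'b'c + a'bd' + acd + ab'd  |cover|=4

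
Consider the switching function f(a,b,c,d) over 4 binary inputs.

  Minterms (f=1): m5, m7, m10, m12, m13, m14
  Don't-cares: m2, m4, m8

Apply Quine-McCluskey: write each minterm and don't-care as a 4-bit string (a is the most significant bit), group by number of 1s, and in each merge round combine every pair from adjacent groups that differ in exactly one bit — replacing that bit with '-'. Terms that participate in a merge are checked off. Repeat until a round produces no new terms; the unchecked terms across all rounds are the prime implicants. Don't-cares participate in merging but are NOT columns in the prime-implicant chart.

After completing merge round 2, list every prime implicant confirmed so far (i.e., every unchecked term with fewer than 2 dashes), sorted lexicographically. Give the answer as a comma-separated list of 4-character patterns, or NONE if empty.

-010, 01-1

size-2^0 implicants → 0010(✓)  0100(✓)  0101(✓)  0111(✓)  1000(✓)  1010(✓)  1100(✓)  1101(✓)  1110(✓)
size-2^1 implicants → -010  -100(✓)  -101(✓)  01-1  010-(✓)  1-00(✓)  1-10(✓)  10-0(✓)  11-0(✓)  110-(✓)
size-2^2 implicants → -10-  1--0
Unchecked terms (primes): -010, -10-, 01-1, 1--0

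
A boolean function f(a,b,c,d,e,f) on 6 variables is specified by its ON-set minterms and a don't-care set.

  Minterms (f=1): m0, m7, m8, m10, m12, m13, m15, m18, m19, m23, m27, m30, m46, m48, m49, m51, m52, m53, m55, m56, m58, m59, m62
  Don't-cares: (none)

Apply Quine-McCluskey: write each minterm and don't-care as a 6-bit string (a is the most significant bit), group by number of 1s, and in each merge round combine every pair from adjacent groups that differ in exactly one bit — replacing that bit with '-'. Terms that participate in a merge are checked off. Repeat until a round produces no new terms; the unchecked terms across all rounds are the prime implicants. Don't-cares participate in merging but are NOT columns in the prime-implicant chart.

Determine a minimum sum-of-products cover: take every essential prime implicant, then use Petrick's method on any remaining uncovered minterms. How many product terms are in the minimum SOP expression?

11

[col 0] 000000*, 000111*, 001000*, 001010*, 001100*, 001101*, 001111*, 010010*, 010011*, 010111*, 011011*, 011110*, 101110*, 110000*, 110001*, 110011*, 110100*, 110101*, 110111*, 111000*, 111010*, 111011*, 111110*
[col 1] -10011*, -10111*, -11011*, -11110, 0-0111, 00-000, 00-111, 001-00, 0010-0, 0011-1, 00110-, 01-011*, 010-11*, 01001-, 1-1110, 11-000, 11-011*, 110-00*, 110-01*, 110-11*, 1100-1*, 11000-*, 1101-1*, 11010-*, 111-10, 1110-0, 11101-
[col 2] -1-011, -10-11, 110--1, 110-0-
Prime implicants: -1-011, -10-11, -11110, 0-0111, 00-000, 00-111, 001-00, 0010-0, 0011-1, 00110-, 01001-, 1-1110, 11-000, 110--1, 110-0-, 111-10, 1110-0, 11101-
PI chart (minterm → PIs covering it):
  0 | 00-000  (sole → essential)
  7 | 0-0111,00-111
  8 | 00-000,001-00,0010-0
  10 | 0010-0  (sole → essential)
  12 | 001-00,00110-
  13 | 0011-1,00110-
  15 | 00-111,0011-1
  18 | 01001-  (sole → essential)
  19 | -1-011,-10-11,01001-
  23 | -10-11,0-0111
  27 | -1-011  (sole → essential)
  30 | -11110  (sole → essential)
  46 | 1-1110  (sole → essential)
  48 | 11-000,110-0-
  49 | 110--1,110-0-
  51 | -1-011,-10-11,110--1
  52 | 110-0-  (sole → essential)
  53 | 110--1,110-0-
  55 | -10-11,110--1
  56 | 11-000,1110-0
  58 | 111-10,1110-0,11101-
  59 | -1-011,11101-
  62 | -11110,1-1110,111-10
Essential prime implicants: -1-011, -11110, 00-000, 0010-0, 01001-, 1-1110, 110-0-
Petrick residual → -10-11, 00-111, 00110-, 1110-0
Minimum SOP uses 11 PIs: bd'ef + bc'ef + bcdef' + a'b'd'e'f' + a'b'def + a'b'cd'f' + a'b'cde' + a'bc'd'e + acdef' + abc'e' + abcd'f'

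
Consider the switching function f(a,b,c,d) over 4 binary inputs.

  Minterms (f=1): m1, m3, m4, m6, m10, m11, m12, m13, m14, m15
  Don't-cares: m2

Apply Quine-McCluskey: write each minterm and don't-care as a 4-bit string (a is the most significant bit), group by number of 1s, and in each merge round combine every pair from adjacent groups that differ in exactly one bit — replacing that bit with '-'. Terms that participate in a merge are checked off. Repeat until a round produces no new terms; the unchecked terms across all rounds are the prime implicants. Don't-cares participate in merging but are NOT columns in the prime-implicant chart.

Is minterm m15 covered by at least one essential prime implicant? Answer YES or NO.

YES

Round 0: 0001✓ 0010✓ 0011✓ 0100✓ 0110✓ 1010✓ 1011✓ 1100✓ 1101✓ 1110✓ 1111✓
Round 1: -010✓ -011✓ -100✓ -110✓ 0-10✓ 00-1 001-✓ 01-0✓ 1-10✓ 1-11✓ 101-✓ 11-0✓ 11-1✓ 110-✓ 111-✓
Round 2: --10 -01- -1-0 1-1- 11--
PIs = {--10, -01-, -1-0, 00-1, 1-1-, 11--}
Coverage chart:
  m1: 00-1 ←essential
  m3: -01-,00-1
  m4: -1-0 ←essential
  m6: --10,-1-0
  m10: --10,-01-,1-1-
  m11: -01-,1-1-
  m12: -1-0,11--
  m13: 11-- ←essential
  m14: --10,-1-0,1-1-,11--
  m15: 1-1-,11--
Essential: -1-0, 00-1, 11--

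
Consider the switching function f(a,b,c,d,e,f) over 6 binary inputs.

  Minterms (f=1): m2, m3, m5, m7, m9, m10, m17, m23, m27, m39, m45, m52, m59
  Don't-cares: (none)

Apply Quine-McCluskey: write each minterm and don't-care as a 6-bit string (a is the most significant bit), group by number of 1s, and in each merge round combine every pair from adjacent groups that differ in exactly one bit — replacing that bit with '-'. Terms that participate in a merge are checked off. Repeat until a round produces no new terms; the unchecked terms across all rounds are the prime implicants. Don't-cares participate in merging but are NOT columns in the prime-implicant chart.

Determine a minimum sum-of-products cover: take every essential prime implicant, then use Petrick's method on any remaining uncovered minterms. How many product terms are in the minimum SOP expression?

10

[col 0] 000010*, 000011*, 000101*, 000111*, 001001, 001010*, 010001, 010111*, 011011*, 100111*, 101101, 110100, 111011*
[col 1] -00111, -11011, 0-0111, 00-010, 000-11, 00001-, 0001-1
Prime implicants: -00111, -11011, 0-0111, 00-010, 000-11, 00001-, 0001-1, 001001, 010001, 101101, 110100
PI chart (minterm → PIs covering it):
  2 | 00-010,00001-
  3 | 000-11,00001-
  5 | 0001-1  (sole → essential)
  7 | -00111,0-0111,000-11,0001-1
  9 | 001001  (sole → essential)
  10 | 00-010  (sole → essential)
  17 | 010001  (sole → essential)
  23 | 0-0111  (sole → essential)
  27 | -11011  (sole → essential)
  39 | -00111  (sole → essential)
  45 | 101101  (sole → essential)
  52 | 110100  (sole → essential)
  59 | -11011  (sole → essential)
Essential prime implicants: -00111, -11011, 0-0111, 00-010, 0001-1, 001001, 010001, 101101, 110100
Petrick residual → 000-11
Minimum SOP uses 10 PIs: b'c'def + bcd'ef + a'c'def + a'b'd'ef' + a'b'c'ef + a'b'c'df + a'b'cd'e'f + a'bc'd'e'f + ab'cde'f + abc'de'f'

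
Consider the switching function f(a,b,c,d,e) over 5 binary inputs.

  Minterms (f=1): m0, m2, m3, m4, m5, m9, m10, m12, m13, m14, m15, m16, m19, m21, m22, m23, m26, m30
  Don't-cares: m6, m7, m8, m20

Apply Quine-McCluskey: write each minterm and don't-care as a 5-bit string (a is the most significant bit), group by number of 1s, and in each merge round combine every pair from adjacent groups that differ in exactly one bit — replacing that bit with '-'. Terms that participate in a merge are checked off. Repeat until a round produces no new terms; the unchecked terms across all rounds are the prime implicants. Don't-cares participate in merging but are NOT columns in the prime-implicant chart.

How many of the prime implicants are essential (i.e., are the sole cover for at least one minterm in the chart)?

6

size-2^0 implicants → 00000(✓)  00010(✓)  00011(✓)  00100(✓)  00101(✓)  00110(✓)  00111(✓)  01000(✓)  01001(✓)  01010(✓)  01100(✓)  01101(✓)  01110(✓)  01111(✓)  10000(✓)  10011(✓)  10100(✓)  10101(✓)  10110(✓)  10111(✓)  11010(✓)  11110(✓)
size-2^1 implicants → -0000(✓)  -0011(✓)  -0100(✓)  -0101(✓)  -0110(✓)  -0111(✓)  -1010(✓)  -1110(✓)  0-000(✓)  0-010(✓)  0-100(✓)  0-101(✓)  0-110(✓)  0-111(✓)  00-00(✓)  00-10(✓)  00-11(✓)  000-0(✓)  0001-(✓)  001-0(✓)  001-1(✓)  0010-(✓)  0011-(✓)  01-00(✓)  01-01(✓)  01-10(✓)  010-0(✓)  0100-(✓)  011-0(✓)  011-1(✓)  0110-(✓)  0111-(✓)  1-110(✓)  10-00(✓)  10-11(✓)  101-0(✓)  101-1(✓)  1010-(✓)  1011-(✓)  11-10(✓)
size-2^2 implicants → --110  -0-00  -0-11  -01-0(✓)  -01-1(✓)  -010-(✓)  -011-(✓)  -1-10  0--00(✓)  0--10(✓)  0-0-0(✓)  0-1-0(✓)  0-1-1(✓)  0-10-(✓)  0-11-(✓)  00--0(✓)  00-1-  001--(✓)  01--0(✓)  01-0-  011--(✓)  101--(✓)
size-2^3 implicants → -01--  0---0  0-1--
Unchecked terms (primes): --110, -0-00, -0-11, -01--, -1-10, 0---0, 0-1--, 00-1-, 01-0-
Minterm coverage:
  m0 ⊆ -0-00,0---0
  m2 ⊆ 0---0,00-1-
  m3 ⊆ -0-11,00-1-
  m4 ⊆ -0-00,-01--,0---0,0-1--
  m5 ⊆ -01--,0-1--
  m9 ⊆ 01-0- [E]
  m10 ⊆ -1-10,0---0
  m12 ⊆ 0---0,0-1--,01-0-
  m13 ⊆ 0-1--,01-0-
  m14 ⊆ --110,-1-10,0---0,0-1--
  m15 ⊆ 0-1-- [E]
  m16 ⊆ -0-00 [E]
  m19 ⊆ -0-11 [E]
  m21 ⊆ -01-- [E]
  m22 ⊆ --110,-01--
  m23 ⊆ -0-11,-01--
  m26 ⊆ -1-10 [E]
  m30 ⊆ --110,-1-10
E = {-0-00, -0-11, -01--, -1-10, 0-1--, 01-0-}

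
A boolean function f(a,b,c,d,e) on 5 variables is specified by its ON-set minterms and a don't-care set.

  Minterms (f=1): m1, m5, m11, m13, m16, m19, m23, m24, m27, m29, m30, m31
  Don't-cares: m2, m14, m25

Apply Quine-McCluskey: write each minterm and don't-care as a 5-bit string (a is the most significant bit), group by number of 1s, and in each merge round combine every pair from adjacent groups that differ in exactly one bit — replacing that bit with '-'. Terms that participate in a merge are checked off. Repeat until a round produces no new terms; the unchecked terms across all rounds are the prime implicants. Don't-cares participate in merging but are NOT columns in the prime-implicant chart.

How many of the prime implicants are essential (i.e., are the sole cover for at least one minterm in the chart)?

4

Round 0: 00001✓ 00010 00101✓ 01011✓ 01101✓ 01110✓ 10000✓ 10011✓ 10111✓ 11000✓ 11001✓ 11011✓ 11101✓ 11110✓ 11111✓
Round 1: -1011 -1101 -1110 0-101 00-01 1-000 1-011✓ 1-111✓ 10-11✓ 11-01✓ 11-11✓ 110-1✓ 1100- 111-1✓ 1111-
Round 2: 1--11 11--1
PIs = {-1011, -1101, -1110, 0-101, 00-01, 00010, 1--11, 1-000, 11--1, 1100-, 1111-}
Coverage chart:
  m1: 00-01 ←essential
  m5: 0-101,00-01
  m11: -1011 ←essential
  m13: -1101,0-101
  m16: 1-000 ←essential
  m19: 1--11 ←essential
  m23: 1--11 ←essential
  m24: 1-000,1100-
  m27: -1011,1--11,11--1
  m29: -1101,11--1
  m30: -1110,1111-
  m31: 1--11,11--1,1111-
Essential: -1011, 00-01, 1--11, 1-000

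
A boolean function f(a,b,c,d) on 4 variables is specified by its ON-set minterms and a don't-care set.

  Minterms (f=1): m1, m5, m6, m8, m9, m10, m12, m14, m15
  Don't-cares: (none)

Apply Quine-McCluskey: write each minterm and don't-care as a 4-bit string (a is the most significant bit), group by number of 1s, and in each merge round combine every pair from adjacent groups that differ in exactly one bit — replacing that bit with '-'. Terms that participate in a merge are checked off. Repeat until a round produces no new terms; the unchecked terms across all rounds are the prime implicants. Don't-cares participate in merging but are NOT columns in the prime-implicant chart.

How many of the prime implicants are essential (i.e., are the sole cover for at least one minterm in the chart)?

4

Round 0: 0001✓ 0101✓ 0110✓ 1000✓ 1001✓ 1010✓ 1100✓ 1110✓ 1111✓
Round 1: -001 -110 0-01 1-00✓ 1-10✓ 10-0✓ 100- 11-0✓ 111-
Round 2: 1--0
PIs = {-001, -110, 0-01, 1--0, 100-, 111-}
Coverage chart:
  m1: -001,0-01
  m5: 0-01 ←essential
  m6: -110 ←essential
  m8: 1--0,100-
  m9: -001,100-
  m10: 1--0 ←essential
  m12: 1--0 ←essential
  m14: -110,1--0,111-
  m15: 111- ←essential
Essential: -110, 0-01, 1--0, 111-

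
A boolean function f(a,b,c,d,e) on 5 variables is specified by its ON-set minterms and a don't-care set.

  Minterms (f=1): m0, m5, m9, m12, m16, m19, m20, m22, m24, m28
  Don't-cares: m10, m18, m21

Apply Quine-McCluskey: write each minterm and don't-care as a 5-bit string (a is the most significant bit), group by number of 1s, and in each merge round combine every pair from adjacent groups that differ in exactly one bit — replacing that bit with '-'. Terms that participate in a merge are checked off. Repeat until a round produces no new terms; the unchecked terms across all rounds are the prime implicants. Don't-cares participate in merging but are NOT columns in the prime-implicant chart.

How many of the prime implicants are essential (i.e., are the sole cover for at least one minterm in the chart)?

7

Round 0: 00000✓ 00101✓ 01001 01010 01100✓ 10000✓ 10010✓ 10011✓ 10100✓ 10101✓ 10110✓ 11000✓ 11100✓
Round 1: -0000 -0101 -1100 1-000✓ 1-100✓ 10-00✓ 10-10✓ 100-0✓ 1001- 101-0✓ 1010- 11-00✓
Round 2: 1--00 10--0
PIs = {-0000, -0101, -1100, 01001, 01010, 1--00, 10--0, 1001-, 1010-}
Coverage chart:
  m0: -0000 ←essential
  m5: -0101 ←essential
  m9: 01001 ←essential
  m12: -1100 ←essential
  m16: -0000,1--00,10--0
  m19: 1001- ←essential
  m20: 1--00,10--0,1010-
  m22: 10--0 ←essential
  m24: 1--00 ←essential
  m28: -1100,1--00
Essential: -0000, -0101, -1100, 01001, 1--00, 10--0, 1001-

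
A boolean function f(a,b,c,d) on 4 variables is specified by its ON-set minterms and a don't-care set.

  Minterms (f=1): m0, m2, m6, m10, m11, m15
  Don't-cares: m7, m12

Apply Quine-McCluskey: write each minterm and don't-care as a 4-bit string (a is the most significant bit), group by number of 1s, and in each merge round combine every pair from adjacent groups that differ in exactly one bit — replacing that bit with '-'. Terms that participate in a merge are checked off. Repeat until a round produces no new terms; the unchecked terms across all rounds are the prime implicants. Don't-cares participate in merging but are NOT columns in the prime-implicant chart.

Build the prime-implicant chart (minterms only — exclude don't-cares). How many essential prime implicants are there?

Round 0: 0000✓ 0010✓ 0110✓ 0111✓ 1010✓ 1011✓ 1100 1111✓
Round 1: -010 -111 0-10 00-0 011- 1-11 101-
PIs = {-010, -111, 0-10, 00-0, 011-, 1-11, 101-, 1100}
Coverage chart:
  m0: 00-0 ←essential
  m2: -010,0-10,00-0
  m6: 0-10,011-
  m10: -010,101-
  m11: 1-11,101-
  m15: -111,1-11
Essential: 00-0

1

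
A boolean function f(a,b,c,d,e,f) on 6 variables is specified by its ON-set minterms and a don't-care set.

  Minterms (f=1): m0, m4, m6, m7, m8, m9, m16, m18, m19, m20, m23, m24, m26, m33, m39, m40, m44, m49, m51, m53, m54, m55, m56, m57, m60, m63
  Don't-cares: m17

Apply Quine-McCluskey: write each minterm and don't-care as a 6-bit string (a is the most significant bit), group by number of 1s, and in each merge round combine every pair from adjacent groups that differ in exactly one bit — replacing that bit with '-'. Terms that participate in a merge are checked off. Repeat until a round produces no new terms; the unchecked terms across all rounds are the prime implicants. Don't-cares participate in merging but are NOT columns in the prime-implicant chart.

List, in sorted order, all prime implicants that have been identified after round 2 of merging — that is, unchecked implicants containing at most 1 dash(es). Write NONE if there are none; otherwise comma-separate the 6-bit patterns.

0001-0, 00011-, 00100-, 1-0001, 11-001, 11-111, 11011-, 11100-

[col 0] 000000*, 000100*, 000110*, 000111*, 001000*, 001001*, 010000*, 010001*, 010010*, 010011*, 010100*, 010111*, 011000*, 011010*, 100001*, 100111*, 101000*, 101100*, 110001*, 110011*, 110101*, 110110*, 110111*, 111000*, 111001*, 111100*, 111111*
[col 1] -00111*, -01000*, -10001*, -10011*, -10111*, -11000*, 0-0000*, 0-0100*, 0-0111*, 0-1000*, 00-000*, 000-00*, 0001-0, 00011-, 00100-, 01-000*, 01-010*, 010-00*, 010-11*, 0100-0*, 0100-1*, 01000-*, 01001-*, 0110-0*, 1-0001, 1-0111*, 1-1000*, 1-1100*, 101-00*, 11-001, 11-111, 110-01*, 110-11*, 1100-1*, 1101-1*, 11011-, 111-00*, 11100-
[col 2] --0111, --1000, -10-11, -100-1, 0--000, 0-0-00, 01-0-0, 0100--, 1-1-00, 110--1
Prime implicants: --0111, --1000, -10-11, -100-1, 0--000, 0-0-00, 0001-0, 00011-, 00100-, 01-0-0, 0100--, 1-0001, 1-1-00, 11-001, 11-111, 110--1, 11011-, 11100-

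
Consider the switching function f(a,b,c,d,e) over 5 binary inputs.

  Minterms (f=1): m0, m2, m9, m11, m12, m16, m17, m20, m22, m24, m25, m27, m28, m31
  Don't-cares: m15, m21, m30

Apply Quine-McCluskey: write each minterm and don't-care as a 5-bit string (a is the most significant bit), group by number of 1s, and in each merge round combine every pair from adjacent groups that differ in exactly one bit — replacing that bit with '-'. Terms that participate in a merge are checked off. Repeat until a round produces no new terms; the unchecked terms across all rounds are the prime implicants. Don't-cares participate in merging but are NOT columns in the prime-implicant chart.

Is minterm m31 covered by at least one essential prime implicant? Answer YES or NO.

NO

[col 0] 00000*, 00010*, 01001*, 01011*, 01100*, 01111*, 10000*, 10001*, 10100*, 10101*, 10110*, 11000*, 11001*, 11011*, 11100*, 11110*, 11111*
[col 1] -0000, -1001*, -1011*, -1100, -1111*, 000-0, 01-11*, 010-1*, 1-000*, 1-001*, 1-100*, 1-110*, 10-00*, 10-01*, 1000-*, 101-0*, 1010-*, 11-00*, 11-11*, 110-1*, 1100-*, 111-0*, 1111-
[col 2] -1-11, -10-1, 1--00, 1-00-, 1-1-0, 10-0-
Prime implicants: -0000, -1-11, -10-1, -1100, 000-0, 1--00, 1-00-, 1-1-0, 10-0-, 1111-
PI chart (minterm → PIs covering it):
  0 | -0000,000-0
  2 | 000-0  (sole → essential)
  9 | -10-1  (sole → essential)
  11 | -1-11,-10-1
  12 | -1100  (sole → essential)
  16 | -0000,1--00,1-00-,10-0-
  17 | 1-00-,10-0-
  20 | 1--00,1-1-0,10-0-
  22 | 1-1-0  (sole → essential)
  24 | 1--00,1-00-
  25 | -10-1,1-00-
  27 | -1-11,-10-1
  28 | -1100,1--00,1-1-0
  31 | -1-11,1111-
Essential prime implicants: -10-1, -1100, 000-0, 1-1-0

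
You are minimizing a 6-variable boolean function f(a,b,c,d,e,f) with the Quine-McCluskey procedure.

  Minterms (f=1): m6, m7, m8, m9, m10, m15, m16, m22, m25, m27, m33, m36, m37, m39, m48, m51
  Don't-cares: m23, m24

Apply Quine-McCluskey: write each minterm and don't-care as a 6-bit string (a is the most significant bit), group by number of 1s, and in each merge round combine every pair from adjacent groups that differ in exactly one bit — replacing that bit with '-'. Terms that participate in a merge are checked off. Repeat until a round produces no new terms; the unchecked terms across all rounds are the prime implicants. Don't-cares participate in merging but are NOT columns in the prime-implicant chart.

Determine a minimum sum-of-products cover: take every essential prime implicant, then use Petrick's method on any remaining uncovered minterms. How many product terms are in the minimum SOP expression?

10

size-2^0 implicants → 000110(✓)  000111(✓)  001000(✓)  001001(✓)  001010(✓)  001111(✓)  010000(✓)  010110(✓)  010111(✓)  011000(✓)  011001(✓)  011011(✓)  100001(✓)  100100(✓)  100101(✓)  100111(✓)  110000(✓)  110011
size-2^1 implicants → -00111  -10000  0-0110(✓)  0-0111(✓)  0-1000(✓)  0-1001(✓)  00-111  00011-(✓)  0010-0  00100-(✓)  01-000  01011-(✓)  0110-1  01100-(✓)  100-01  1001-1  10010-
size-2^2 implicants → 0-011-  0-100-
Unchecked terms (primes): -00111, -10000, 0-011-, 0-100-, 00-111, 0010-0, 01-000, 0110-1, 100-01, 1001-1, 10010-, 110011
Minterm coverage:
  m6 ⊆ 0-011- [E]
  m7 ⊆ -00111,0-011-,00-111
  m8 ⊆ 0-100-,0010-0
  m9 ⊆ 0-100- [E]
  m10 ⊆ 0010-0 [E]
  m15 ⊆ 00-111 [E]
  m16 ⊆ -10000,01-000
  m22 ⊆ 0-011- [E]
  m25 ⊆ 0-100-,0110-1
  m27 ⊆ 0110-1 [E]
  m33 ⊆ 100-01 [E]
  m36 ⊆ 10010- [E]
  m37 ⊆ 100-01,1001-1,10010-
  m39 ⊆ -00111,1001-1
  m48 ⊆ -10000 [E]
  m51 ⊆ 110011 [E]
E = {-10000, 0-011-, 0-100-, 00-111, 0010-0, 0110-1, 100-01, 10010-, 110011}
Petrick residual → -00111
Cover = b'c'def + bc'd'e'f' + a'c'de + a'cd'e' + a'b'def + a'b'cd'f' + a'bcd'f + ab'c'e'f + ab'c'de' + abc'd'ef  |cover|=10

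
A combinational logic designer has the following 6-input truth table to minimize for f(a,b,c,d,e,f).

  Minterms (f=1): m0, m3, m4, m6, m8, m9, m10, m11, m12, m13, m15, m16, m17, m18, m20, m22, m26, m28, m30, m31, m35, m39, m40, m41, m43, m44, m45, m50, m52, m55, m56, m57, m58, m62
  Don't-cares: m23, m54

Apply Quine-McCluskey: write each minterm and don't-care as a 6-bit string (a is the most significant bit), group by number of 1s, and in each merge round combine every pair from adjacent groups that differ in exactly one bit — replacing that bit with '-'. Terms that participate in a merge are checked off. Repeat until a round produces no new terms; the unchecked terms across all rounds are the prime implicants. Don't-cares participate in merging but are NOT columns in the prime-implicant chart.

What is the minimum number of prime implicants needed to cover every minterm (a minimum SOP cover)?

12

size-2^0 implicants → 000000(✓)  000011(✓)  000100(✓)  000110(✓)  001000(✓)  001001(✓)  001010(✓)  001011(✓)  001100(✓)  001101(✓)  001111(✓)  010000(✓)  010001(✓)  010010(✓)  010100(✓)  010110(✓)  010111(✓)  011010(✓)  011100(✓)  011110(✓)  011111(✓)  100011(✓)  100111(✓)  101000(✓)  101001(✓)  101011(✓)  101100(✓)  101101(✓)  110010(✓)  110100(✓)  110110(✓)  110111(✓)  111000(✓)  111001(✓)  111010(✓)  111110(✓)
size-2^1 implicants → -00011(✓)  -01000(✓)  -01001(✓)  -01011(✓)  -01100(✓)  -01101(✓)  -10010(✓)  -10100(✓)  -10110(✓)  -10111(✓)  -11010(✓)  -11110(✓)  0-0000(✓)  0-0100(✓)  0-0110(✓)  0-1010  0-1100(✓)  0-1111  00-000(✓)  00-011(✓)  00-100(✓)  000-00(✓)  0001-0(✓)  001-00(✓)  001-01(✓)  001-11(✓)  0010-0(✓)  0010-1(✓)  00100-(✓)  00101-(✓)  0011-1(✓)  00110-(✓)  01-010(✓)  01-100(✓)  01-110(✓)  01-111(✓)  010-00(✓)  010-10(✓)  0100-0(✓)  01000-  0101-0(✓)  01011-(✓)  011-10(✓)  0111-0(✓)  01111-(✓)  1-0111  1-1000(✓)  1-1001(✓)  10-011(✓)  100-11  101-00(✓)  101-01(✓)  1010-1(✓)  10100-(✓)  10110-(✓)  11-010(✓)  11-110(✓)  110-10(✓)  1101-0(✓)  11011-(✓)  111-10(✓)  1110-0  11100-(✓)
size-2^2 implicants → -0-011  -01-00(✓)  -01-01(✓)  -010-1  -0100-(✓)  -0110-(✓)  -1-010(✓)  -1-110(✓)  -10-10(✓)  -101-0  -1011-  -11-10(✓)  0--100  0-0-00  0-01-0  00--00  001--1  001-0-(✓)  0010--  01--10(✓)  01-1-0  01-11-  010--0  1-100-  101-0-(✓)  11--10(✓)
size-2^3 implicants → -01-0-  -1--10
Unchecked terms (primes): -0-011, -01-0-, -010-1, -1--10, -101-0, -1011-, 0--100, 0-0-00, 0-01-0, 0-1010, 0-1111, 00--00, 001--1, 0010--, 01-1-0, 01-11-, 010--0, 01000-, 1-0111, 1-100-, 100-11, 1110-0
Minterm coverage:
  m0 ⊆ 0-0-00,00--00
  m3 ⊆ -0-011 [E]
  m4 ⊆ 0--100,0-0-00,0-01-0,00--00
  m6 ⊆ 0-01-0 [E]
  m8 ⊆ -01-0-,00--00,0010--
  m9 ⊆ -01-0-,-010-1,001--1,0010--
  m10 ⊆ 0-1010,0010--
  m11 ⊆ -0-011,-010-1,001--1,0010--
  m12 ⊆ -01-0-,0--100,00--00
  m13 ⊆ -01-0-,001--1
  m15 ⊆ 0-1111,001--1
  m16 ⊆ 0-0-00,010--0,01000-
  m17 ⊆ 01000- [E]
  m18 ⊆ -1--10,010--0
  m20 ⊆ -101-0,0--100,0-0-00,0-01-0,01-1-0,010--0
  m22 ⊆ -1--10,-101-0,-1011-,0-01-0,01-1-0,01-11-,010--0
  m26 ⊆ -1--10,0-1010
  m28 ⊆ 0--100,01-1-0
  m30 ⊆ -1--10,01-1-0,01-11-
  m31 ⊆ 0-1111,01-11-
  m35 ⊆ -0-011,100-11
  m39 ⊆ 1-0111,100-11
  m40 ⊆ -01-0-,1-100-
  m41 ⊆ -01-0-,-010-1,1-100-
  m43 ⊆ -0-011,-010-1
  m44 ⊆ -01-0- [E]
  m45 ⊆ -01-0- [E]
  m50 ⊆ -1--10 [E]
  m52 ⊆ -101-0 [E]
  m55 ⊆ -1011-,1-0111
  m56 ⊆ 1-100-,1110-0
  m57 ⊆ 1-100- [E]
  m58 ⊆ -1--10,1110-0
  m62 ⊆ -1--10 [E]
E = {-0-011, -01-0-, -1--10, -101-0, 0-01-0, 01000-, 1-100-}
Petrick residual → 0--100, 0-0-00, 0-1010, 0-1111, 1-0111
Cover = b'd'ef + b'ce' + bef' + bc'df' + a'de'f' + a'c'e'f' + a'c'df' + a'cd'ef' + a'cdef + a'bc'd'e' + ac'def + acd'e'  |cover|=12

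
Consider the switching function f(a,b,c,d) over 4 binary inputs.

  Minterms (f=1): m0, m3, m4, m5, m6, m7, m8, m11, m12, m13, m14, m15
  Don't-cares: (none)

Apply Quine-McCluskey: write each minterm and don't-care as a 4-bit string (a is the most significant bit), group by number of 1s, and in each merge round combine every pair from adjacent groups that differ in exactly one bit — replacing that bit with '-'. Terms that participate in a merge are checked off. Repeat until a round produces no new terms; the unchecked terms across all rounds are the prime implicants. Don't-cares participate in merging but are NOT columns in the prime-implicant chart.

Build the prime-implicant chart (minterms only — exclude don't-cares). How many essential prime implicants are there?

3

size-2^0 implicants → 0000(✓)  0011(✓)  0100(✓)  0101(✓)  0110(✓)  0111(✓)  1000(✓)  1011(✓)  1100(✓)  1101(✓)  1110(✓)  1111(✓)
size-2^1 implicants → -000(✓)  -011(✓)  -100(✓)  -101(✓)  -110(✓)  -111(✓)  0-00(✓)  0-11(✓)  01-0(✓)  01-1(✓)  010-(✓)  011-(✓)  1-00(✓)  1-11(✓)  11-0(✓)  11-1(✓)  110-(✓)  111-(✓)
size-2^2 implicants → --00  --11  -1-0(✓)  -1-1(✓)  -10-(✓)  -11-(✓)  01--(✓)  11--(✓)
size-2^3 implicants → -1--
Unchecked terms (primes): --00, --11, -1--
Minterm coverage:
  m0 ⊆ --00 [E]
  m3 ⊆ --11 [E]
  m4 ⊆ --00,-1--
  m5 ⊆ -1-- [E]
  m6 ⊆ -1-- [E]
  m7 ⊆ --11,-1--
  m8 ⊆ --00 [E]
  m11 ⊆ --11 [E]
  m12 ⊆ --00,-1--
  m13 ⊆ -1-- [E]
  m14 ⊆ -1-- [E]
  m15 ⊆ --11,-1--
E = {--00, --11, -1--}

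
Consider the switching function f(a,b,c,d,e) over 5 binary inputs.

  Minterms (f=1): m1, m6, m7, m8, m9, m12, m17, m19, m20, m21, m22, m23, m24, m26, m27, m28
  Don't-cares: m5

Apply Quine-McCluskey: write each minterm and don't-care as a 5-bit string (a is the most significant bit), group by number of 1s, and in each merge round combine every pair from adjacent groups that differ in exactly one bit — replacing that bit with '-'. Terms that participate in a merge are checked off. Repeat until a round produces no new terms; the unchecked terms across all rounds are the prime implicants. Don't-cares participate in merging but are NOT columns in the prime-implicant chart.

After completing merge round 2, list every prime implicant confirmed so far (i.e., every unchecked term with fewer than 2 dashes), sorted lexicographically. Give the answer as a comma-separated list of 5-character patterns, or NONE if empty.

size-2^0 implicants → 00001(✓)  00101(✓)  00110(✓)  00111(✓)  01000(✓)  01001(✓)  01100(✓)  10001(✓)  10011(✓)  10100(✓)  10101(✓)  10110(✓)  10111(✓)  11000(✓)  11010(✓)  11011(✓)  11100(✓)
size-2^1 implicants → -0001(✓)  -0101(✓)  -0110(✓)  -0111(✓)  -1000(✓)  -1100(✓)  0-001  00-01(✓)  001-1(✓)  0011-(✓)  01-00(✓)  0100-  1-011  1-100  10-01(✓)  10-11(✓)  100-1(✓)  101-0(✓)  101-1(✓)  1010-(✓)  1011-(✓)  11-00(✓)  110-0  1101-
size-2^2 implicants → -0-01  -01-1  -011-  -1-00  10--1  101--
Unchecked terms (primes): -0-01, -01-1, -011-, -1-00, 0-001, 0100-, 1-011, 1-100, 10--1, 101--, 110-0, 1101-

0-001, 0100-, 1-011, 1-100, 110-0, 1101-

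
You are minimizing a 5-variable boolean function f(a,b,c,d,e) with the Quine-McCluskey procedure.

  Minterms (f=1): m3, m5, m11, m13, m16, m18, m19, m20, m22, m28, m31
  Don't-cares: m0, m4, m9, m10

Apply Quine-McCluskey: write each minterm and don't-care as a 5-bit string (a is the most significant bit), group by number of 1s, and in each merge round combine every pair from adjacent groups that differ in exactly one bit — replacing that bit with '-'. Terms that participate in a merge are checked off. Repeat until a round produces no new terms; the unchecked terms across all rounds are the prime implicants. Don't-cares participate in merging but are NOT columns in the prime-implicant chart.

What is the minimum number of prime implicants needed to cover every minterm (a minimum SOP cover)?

Round 0: 00000✓ 00011✓ 00100✓ 00101✓ 01001✓ 01010✓ 01011✓ 01101✓ 10000✓ 10010✓ 10011✓ 10100✓ 10110✓ 11100✓ 11111
Round 1: -0000✓ -0011 -0100✓ 0-011 0-101 00-00✓ 0010- 01-01 010-1 0101- 1-100 10-00✓ 10-10✓ 100-0✓ 1001- 101-0✓
Round 2: -0-00 10--0
PIs = {-0-00, -0011, 0-011, 0-101, 0010-, 01-01, 010-1, 0101-, 1-100, 10--0, 1001-, 11111}
Coverage chart:
  m3: -0011,0-011
  m5: 0-101,0010-
  m11: 0-011,010-1,0101-
  m13: 0-101,01-01
  m16: -0-00,10--0
  m18: 10--0,1001-
  m19: -0011,1001-
  m20: -0-00,1-100,10--0
  m22: 10--0 ←essential
  m28: 1-100 ←essential
  m31: 11111 ←essential
Essential: 1-100, 10--0, 11111
Petrick residual → -0011, 0-011, 0-101
Min cover (6 terms): b'c'de + a'c'de + a'cd'e + acd'e' + ab'e' + abcde

6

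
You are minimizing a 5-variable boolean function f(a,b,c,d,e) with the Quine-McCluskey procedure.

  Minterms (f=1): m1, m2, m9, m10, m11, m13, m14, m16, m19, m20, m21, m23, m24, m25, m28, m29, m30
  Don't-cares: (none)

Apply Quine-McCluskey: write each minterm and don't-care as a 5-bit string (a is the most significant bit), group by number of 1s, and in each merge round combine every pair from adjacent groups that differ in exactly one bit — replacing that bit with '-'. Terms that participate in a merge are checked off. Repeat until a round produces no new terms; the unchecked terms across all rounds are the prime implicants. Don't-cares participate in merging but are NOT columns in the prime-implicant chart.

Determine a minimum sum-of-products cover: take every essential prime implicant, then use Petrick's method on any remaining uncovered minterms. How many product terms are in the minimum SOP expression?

8

Round 0: 00001✓ 00010✓ 01001✓ 01010✓ 01011✓ 01101✓ 01110✓ 10000✓ 10011✓ 10100✓ 10101✓ 10111✓ 11000✓ 11001✓ 11100✓ 11101✓ 11110✓
Round 1: -1001✓ -1101✓ -1110 0-001 0-010 01-01✓ 01-10 010-1 0101- 1-000✓ 1-100✓ 1-101✓ 10-00✓ 10-11 101-1 1010-✓ 11-00✓ 11-01✓ 1100-✓ 111-0 1110-✓
Round 2: -1-01 1--00 1-10- 11-0-
PIs = {-1-01, -1110, 0-001, 0-010, 01-10, 010-1, 0101-, 1--00, 1-10-, 10-11, 101-1, 11-0-, 111-0}
Coverage chart:
  m1: 0-001 ←essential
  m2: 0-010 ←essential
  m9: -1-01,0-001,010-1
  m10: 0-010,01-10,0101-
  m11: 010-1,0101-
  m13: -1-01 ←essential
  m14: -1110,01-10
  m16: 1--00 ←essential
  m19: 10-11 ←essential
  m20: 1--00,1-10-
  m21: 1-10-,101-1
  m23: 10-11,101-1
  m24: 1--00,11-0-
  m25: -1-01,11-0-
  m28: 1--00,1-10-,11-0-,111-0
  m29: -1-01,1-10-,11-0-
  m30: -1110,111-0
Essential: -1-01, 0-001, 0-010, 1--00, 10-11
Petrick residual → -1110, 010-1, 1-10-
Min cover (8 terms): bd'e + bcde' + a'c'd'e + a'c'de' + a'bc'e + ad'e' + acd' + ab'de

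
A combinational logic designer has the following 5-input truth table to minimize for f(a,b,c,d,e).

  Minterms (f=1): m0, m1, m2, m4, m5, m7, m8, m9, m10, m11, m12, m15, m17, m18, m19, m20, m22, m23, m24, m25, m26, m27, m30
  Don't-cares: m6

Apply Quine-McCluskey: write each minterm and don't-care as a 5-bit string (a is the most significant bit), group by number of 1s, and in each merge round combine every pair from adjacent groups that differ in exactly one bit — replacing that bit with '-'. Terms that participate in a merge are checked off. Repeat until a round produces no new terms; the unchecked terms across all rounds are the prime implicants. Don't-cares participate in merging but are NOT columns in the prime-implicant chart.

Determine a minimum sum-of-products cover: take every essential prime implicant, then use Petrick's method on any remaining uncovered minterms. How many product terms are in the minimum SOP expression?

9

size-2^0 implicants → 00000(✓)  00001(✓)  00010(✓)  00100(✓)  00101(✓)  00110(✓)  00111(✓)  01000(✓)  01001(✓)  01010(✓)  01011(✓)  01100(✓)  01111(✓)  10001(✓)  10010(✓)  10011(✓)  10100(✓)  10110(✓)  10111(✓)  11000(✓)  11001(✓)  11010(✓)  11011(✓)  11110(✓)
size-2^1 implicants → -0001(✓)  -0010(✓)  -0100(✓)  -0110(✓)  -0111(✓)  -1000(✓)  -1001(✓)  -1010(✓)  -1011(✓)  0-000(✓)  0-001(✓)  0-010(✓)  0-100(✓)  0-111  00-00(✓)  00-01(✓)  00-10(✓)  000-0(✓)  0000-(✓)  001-0(✓)  001-1(✓)  0010-(✓)  0011-(✓)  01-00(✓)  01-11  010-0(✓)  010-1(✓)  0100-(✓)  0101-(✓)  1-001(✓)  1-010(✓)  1-011(✓)  1-110(✓)  10-10(✓)  10-11(✓)  100-1(✓)  1001-(✓)  101-0(✓)  1011-(✓)  11-10(✓)  110-0(✓)  110-1(✓)  1100-(✓)  1101-(✓)
size-2^2 implicants → --001  --010  -0-10  -01-0  -011-  -10-0(✓)  -10-1(✓)  -100-(✓)  -101-(✓)  0--00  0-0-0  0-00-  00--0  00-0-  001--  010--(✓)  1--10  1-0-1  1-01-  10-1-  110--(✓)
size-2^3 implicants → -10--
Unchecked terms (primes): --001, --010, -0-10, -01-0, -011-, -10--, 0--00, 0-0-0, 0-00-, 0-111, 00--0, 00-0-, 001--, 01-11, 1--10, 1-0-1, 1-01-, 10-1-
Minterm coverage:
  m0 ⊆ 0--00,0-0-0,0-00-,00--0,00-0-
  m1 ⊆ --001,0-00-,00-0-
  m2 ⊆ --010,-0-10,0-0-0,00--0
  m4 ⊆ -01-0,0--00,00--0,00-0-,001--
  m5 ⊆ 00-0-,001--
  m7 ⊆ -011-,0-111,001--
  m8 ⊆ -10--,0--00,0-0-0,0-00-
  m9 ⊆ --001,-10--,0-00-
  m10 ⊆ --010,-10--,0-0-0
  m11 ⊆ -10--,01-11
  m12 ⊆ 0--00 [E]
  m15 ⊆ 0-111,01-11
  m17 ⊆ --001,1-0-1
  m18 ⊆ --010,-0-10,1--10,1-01-,10-1-
  m19 ⊆ 1-0-1,1-01-,10-1-
  m20 ⊆ -01-0 [E]
  m22 ⊆ -0-10,-01-0,-011-,1--10,10-1-
  m23 ⊆ -011-,10-1-
  m24 ⊆ -10-- [E]
  m25 ⊆ --001,-10--,1-0-1
  m26 ⊆ --010,-10--,1--10,1-01-
  m27 ⊆ -10--,1-0-1,1-01-
  m30 ⊆ 1--10 [E]
E = {-01-0, -10--, 0--00, 1--10}
Petrick residual → --001, --010, 0-111, 00-0-, 10-1-
Cover = c'd'e + c'de' + b'ce' + bc' + a'd'e' + a'cde + a'b'd' + ade' + ab'd  |cover|=9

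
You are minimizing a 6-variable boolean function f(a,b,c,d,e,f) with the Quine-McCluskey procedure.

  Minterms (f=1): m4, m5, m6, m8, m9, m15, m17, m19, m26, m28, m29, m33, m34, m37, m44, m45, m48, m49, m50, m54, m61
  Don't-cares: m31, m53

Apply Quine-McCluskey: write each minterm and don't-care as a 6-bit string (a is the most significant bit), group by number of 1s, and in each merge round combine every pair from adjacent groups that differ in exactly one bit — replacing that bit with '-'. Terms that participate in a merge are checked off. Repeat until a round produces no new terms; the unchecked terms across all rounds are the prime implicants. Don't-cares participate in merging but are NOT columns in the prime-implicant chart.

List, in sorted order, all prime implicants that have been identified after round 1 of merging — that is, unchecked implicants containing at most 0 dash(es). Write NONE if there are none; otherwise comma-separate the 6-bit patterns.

011010

size-2^0 implicants → 000100(✓)  000101(✓)  000110(✓)  001000(✓)  001001(✓)  001111(✓)  010001(✓)  010011(✓)  011010  011100(✓)  011101(✓)  011111(✓)  100001(✓)  100010(✓)  100101(✓)  101100(✓)  101101(✓)  110000(✓)  110001(✓)  110010(✓)  110101(✓)  110110(✓)  111101(✓)
size-2^1 implicants → -00101  -10001  -11101  0-1111  0001-0  00010-  00100-  0100-1  0111-1  01110-  1-0001(✓)  1-0010  1-0101(✓)  1-1101(✓)  10-101(✓)  100-01(✓)  10110-  11-101(✓)  110-01(✓)  110-10  1100-0  11000-
size-2^2 implicants → 1--101  1-0-01
Unchecked terms (primes): -00101, -10001, -11101, 0-1111, 0001-0, 00010-, 00100-, 0100-1, 011010, 0111-1, 01110-, 1--101, 1-0-01, 1-0010, 10110-, 110-10, 1100-0, 11000-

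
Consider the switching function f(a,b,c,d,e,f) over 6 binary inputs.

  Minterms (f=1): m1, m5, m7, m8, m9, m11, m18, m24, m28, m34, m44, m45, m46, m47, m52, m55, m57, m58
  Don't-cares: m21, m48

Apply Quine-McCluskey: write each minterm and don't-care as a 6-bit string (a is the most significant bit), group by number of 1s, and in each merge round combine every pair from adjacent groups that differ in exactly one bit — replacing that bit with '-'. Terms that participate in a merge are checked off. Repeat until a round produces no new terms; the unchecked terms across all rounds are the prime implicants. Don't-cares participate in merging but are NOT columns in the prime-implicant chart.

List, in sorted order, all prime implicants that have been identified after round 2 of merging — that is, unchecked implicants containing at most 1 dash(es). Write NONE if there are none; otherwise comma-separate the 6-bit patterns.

[col 0] 000001*, 000101*, 000111*, 001000*, 001001*, 001011*, 010010, 010101*, 011000*, 011100*, 100010, 101100*, 101101*, 101110*, 101111*, 110000*, 110100*, 110111, 111001, 111010
[col 1] 0-0101, 0-1000, 00-001, 000-01, 0001-1, 0010-1, 00100-, 011-00, 1011-0*, 1011-1*, 10110-*, 10111-*, 110-00
[col 2] 1011--
Prime implicants: 0-0101, 0-1000, 00-001, 000-01, 0001-1, 0010-1, 00100-, 010010, 011-00, 100010, 1011--, 110-00, 110111, 111001, 111010

0-0101, 0-1000, 00-001, 000-01, 0001-1, 0010-1, 00100-, 010010, 011-00, 100010, 110-00, 110111, 111001, 111010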